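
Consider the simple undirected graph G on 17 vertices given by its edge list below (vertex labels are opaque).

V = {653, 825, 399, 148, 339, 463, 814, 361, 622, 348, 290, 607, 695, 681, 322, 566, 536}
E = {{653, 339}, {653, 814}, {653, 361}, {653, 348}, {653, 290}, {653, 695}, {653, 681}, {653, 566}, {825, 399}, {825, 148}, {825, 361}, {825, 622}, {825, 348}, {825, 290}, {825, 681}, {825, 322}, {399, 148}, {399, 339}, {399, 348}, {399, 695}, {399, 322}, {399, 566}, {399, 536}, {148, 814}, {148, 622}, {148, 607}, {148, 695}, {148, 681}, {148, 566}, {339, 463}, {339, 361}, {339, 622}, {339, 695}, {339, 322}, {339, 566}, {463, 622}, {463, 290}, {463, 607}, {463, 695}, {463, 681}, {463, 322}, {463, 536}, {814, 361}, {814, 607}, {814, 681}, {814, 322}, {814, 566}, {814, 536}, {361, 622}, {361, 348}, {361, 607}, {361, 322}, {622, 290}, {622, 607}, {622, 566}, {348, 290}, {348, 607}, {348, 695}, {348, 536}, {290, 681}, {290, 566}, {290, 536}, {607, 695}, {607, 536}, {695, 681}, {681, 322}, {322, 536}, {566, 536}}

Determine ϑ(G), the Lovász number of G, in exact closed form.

sqrt(17)

N(566) = {653, 399, 148, 339, 814, 622, 290, 536}, |N(566)| = 8.
deg(399) = 8; N(399) = {825, 148, 339, 348, 695, 322, 566, 536}.
deg(607) = 8; N(607) = {148, 463, 814, 361, 622, 348, 695, 536}.
N(339) = {653, 399, 463, 361, 622, 695, 322, 566}, |N(339)| = 8.
deg(v) = 8 for all v (|V|=17); Paley(17): SR with (k,λ,μ)=(8,3,4).
The 3 distinct eigenvalues: [8.0, 1.562, -2.562].
Lovász: ϑ = −17(-sqrt(17)/2 - 1/2)/(8+-(-sqrt(17)/2 - 1/2)) = sqrt(17).
= 4.123106… (decimal).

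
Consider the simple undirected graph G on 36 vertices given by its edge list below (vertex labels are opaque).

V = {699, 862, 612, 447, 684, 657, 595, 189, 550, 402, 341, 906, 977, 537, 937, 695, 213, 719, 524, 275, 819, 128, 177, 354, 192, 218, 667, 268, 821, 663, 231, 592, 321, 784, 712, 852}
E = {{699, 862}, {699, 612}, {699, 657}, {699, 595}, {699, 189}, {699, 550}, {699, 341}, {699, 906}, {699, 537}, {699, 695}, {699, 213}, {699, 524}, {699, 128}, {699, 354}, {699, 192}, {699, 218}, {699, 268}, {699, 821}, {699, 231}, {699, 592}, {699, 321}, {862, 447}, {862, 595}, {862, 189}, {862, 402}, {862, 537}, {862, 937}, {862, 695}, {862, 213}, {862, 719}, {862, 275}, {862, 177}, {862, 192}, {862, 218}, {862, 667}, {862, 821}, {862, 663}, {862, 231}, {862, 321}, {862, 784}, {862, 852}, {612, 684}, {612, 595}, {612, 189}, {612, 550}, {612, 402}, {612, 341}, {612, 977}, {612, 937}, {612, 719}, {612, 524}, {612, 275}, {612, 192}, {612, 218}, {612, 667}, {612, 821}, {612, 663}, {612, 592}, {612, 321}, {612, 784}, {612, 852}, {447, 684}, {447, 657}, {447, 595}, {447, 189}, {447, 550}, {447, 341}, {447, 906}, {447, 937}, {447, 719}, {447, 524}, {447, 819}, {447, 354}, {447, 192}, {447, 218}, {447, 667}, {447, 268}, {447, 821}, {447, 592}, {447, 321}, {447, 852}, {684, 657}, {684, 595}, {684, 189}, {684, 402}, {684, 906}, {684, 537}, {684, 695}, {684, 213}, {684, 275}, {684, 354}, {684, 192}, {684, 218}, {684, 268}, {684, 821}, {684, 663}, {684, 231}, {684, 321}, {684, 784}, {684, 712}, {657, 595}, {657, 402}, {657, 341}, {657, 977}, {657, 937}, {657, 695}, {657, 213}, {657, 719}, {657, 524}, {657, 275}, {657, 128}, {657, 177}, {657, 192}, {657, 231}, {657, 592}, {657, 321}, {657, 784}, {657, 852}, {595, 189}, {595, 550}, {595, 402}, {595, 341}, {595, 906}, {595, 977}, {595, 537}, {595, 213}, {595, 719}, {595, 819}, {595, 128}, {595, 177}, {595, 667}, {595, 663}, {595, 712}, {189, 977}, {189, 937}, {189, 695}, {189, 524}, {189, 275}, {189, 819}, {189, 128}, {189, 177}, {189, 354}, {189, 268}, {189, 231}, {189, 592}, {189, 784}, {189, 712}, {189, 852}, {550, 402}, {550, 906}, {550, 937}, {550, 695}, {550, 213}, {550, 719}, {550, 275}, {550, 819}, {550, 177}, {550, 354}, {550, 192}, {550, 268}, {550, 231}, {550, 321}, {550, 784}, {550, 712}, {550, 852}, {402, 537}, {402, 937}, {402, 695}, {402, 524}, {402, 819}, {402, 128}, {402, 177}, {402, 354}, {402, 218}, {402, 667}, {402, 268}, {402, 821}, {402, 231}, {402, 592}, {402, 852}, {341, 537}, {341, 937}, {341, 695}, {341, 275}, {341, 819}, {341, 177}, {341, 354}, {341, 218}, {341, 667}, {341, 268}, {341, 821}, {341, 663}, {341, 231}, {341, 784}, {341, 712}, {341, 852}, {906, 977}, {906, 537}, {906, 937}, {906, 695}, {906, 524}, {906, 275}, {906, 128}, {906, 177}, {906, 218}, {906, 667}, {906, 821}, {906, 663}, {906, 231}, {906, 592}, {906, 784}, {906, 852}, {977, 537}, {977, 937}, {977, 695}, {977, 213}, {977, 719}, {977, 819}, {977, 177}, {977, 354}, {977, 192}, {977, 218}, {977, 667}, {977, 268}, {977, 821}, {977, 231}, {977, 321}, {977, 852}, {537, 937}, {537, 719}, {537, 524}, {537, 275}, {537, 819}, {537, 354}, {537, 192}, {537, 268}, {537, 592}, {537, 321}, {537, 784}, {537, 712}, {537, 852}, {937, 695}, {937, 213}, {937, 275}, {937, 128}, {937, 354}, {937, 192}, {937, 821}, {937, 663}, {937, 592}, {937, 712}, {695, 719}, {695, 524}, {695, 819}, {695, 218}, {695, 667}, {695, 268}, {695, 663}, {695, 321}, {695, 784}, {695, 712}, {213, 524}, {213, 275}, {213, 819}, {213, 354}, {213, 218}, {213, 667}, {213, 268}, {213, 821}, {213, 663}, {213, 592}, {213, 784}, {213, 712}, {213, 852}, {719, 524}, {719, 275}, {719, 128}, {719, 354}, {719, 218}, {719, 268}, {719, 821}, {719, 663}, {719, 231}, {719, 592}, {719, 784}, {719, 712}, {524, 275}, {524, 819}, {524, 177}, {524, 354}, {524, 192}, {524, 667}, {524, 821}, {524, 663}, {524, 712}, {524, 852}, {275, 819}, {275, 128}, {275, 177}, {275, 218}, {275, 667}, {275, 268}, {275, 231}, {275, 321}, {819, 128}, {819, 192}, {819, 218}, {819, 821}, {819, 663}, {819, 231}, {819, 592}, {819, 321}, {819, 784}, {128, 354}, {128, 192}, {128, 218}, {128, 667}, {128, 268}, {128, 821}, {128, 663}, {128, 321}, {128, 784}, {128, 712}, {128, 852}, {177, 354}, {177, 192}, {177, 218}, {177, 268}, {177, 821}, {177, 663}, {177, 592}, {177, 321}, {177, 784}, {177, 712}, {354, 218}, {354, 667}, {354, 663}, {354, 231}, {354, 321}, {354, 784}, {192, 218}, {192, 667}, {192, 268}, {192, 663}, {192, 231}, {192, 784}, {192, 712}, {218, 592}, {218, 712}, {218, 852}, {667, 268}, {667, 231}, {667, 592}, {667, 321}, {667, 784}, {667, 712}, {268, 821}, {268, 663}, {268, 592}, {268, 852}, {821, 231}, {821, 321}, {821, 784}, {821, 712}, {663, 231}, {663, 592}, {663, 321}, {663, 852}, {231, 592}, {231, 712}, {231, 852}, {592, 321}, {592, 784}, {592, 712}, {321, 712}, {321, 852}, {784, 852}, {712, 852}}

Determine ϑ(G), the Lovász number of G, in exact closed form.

8

Vertex 213 has 21 neighbors: 699, 862, 684, 657, 595, 550, 977, 937, 524, 275, 819, 354, 218, 667, 268, 821, 663, 592, 784, 712, 852.
Vertex 402 has 21 neighbors: 862, 612, 684, 657, 595, 550, 537, 937, 695, 524, 819, 128, 177, 354, 218, 667, 268, 821, 231, 592, 852.
Vertex 684 has 21 neighbors: 612, 447, 657, 595, 189, 402, 906, 537, 695, 213, 275, 354, 192, 218, 268, 821, 663, 231, 321, 784, 712.
deg(275) = 21; N(275) = {862, 612, 684, 657, 189, 550, 341, 906, 537, 937, 213, 719, 524, 819, 128, 177, 218, 667, 268, 231, 321}.
21-regular, N=36; Kneser K(9,2) on C(9,2)=36 vertices.
A has 3 distinct eigenvalues ≈ [21.0, 1.0, -6.0].
λ_max=21, λ_min=-6; ϑ = −36·λ_min/(λ_max−λ_min) = 8.
≈ 8.0000000 (to 7 d.p.).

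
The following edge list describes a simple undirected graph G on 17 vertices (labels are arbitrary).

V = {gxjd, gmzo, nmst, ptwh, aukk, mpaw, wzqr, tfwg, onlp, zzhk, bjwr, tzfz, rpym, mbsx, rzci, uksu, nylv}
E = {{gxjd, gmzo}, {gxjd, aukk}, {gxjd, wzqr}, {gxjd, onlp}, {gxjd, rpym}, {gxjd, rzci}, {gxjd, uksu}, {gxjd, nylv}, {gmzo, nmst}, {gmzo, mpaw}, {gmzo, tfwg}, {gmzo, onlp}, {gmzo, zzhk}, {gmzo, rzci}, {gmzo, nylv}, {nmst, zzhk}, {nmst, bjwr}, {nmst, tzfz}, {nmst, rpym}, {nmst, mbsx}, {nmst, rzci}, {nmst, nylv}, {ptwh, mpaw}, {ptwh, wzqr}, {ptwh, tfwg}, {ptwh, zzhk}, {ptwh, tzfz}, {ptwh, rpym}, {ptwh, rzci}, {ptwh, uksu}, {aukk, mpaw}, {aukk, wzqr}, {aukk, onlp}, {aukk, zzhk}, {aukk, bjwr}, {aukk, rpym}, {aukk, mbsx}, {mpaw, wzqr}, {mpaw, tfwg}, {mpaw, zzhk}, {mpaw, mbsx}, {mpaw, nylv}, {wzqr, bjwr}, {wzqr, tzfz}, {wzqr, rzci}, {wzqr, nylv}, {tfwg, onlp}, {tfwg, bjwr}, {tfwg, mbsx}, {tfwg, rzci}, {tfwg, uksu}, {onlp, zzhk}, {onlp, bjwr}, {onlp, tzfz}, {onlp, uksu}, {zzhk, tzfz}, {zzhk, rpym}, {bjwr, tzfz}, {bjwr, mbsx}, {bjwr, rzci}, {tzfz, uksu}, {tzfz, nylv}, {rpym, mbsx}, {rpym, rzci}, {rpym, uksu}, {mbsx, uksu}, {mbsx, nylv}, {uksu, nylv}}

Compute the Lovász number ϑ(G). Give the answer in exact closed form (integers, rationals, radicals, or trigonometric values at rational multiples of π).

deg(onlp) = 8; N(onlp) = {gxjd, gmzo, aukk, tfwg, zzhk, bjwr, tzfz, uksu}.
Vertex nmst has 8 neighbors: gmzo, zzhk, bjwr, tzfz, rpym, mbsx, rzci, nylv.
N(tfwg) = {gmzo, ptwh, mpaw, onlp, bjwr, mbsx, rzci, uksu}, |N(tfwg)| = 8.
deg(wzqr) = 8; N(wzqr) = {gxjd, ptwh, aukk, mpaw, bjwr, tzfz, rzci, nylv}.
deg(v) = 8 for all v (|V|=17); Paley(17): SR with (k,λ,μ)=(8,3,4).
spec(A) ≈ [8.0, 1.5616, -2.5616] (distinct, 4 d.p.).
−17·(-sqrt(17)/2 - 1/2) / ((8)−(-sqrt(17)/2 - 1/2)) = sqrt(17) = ϑ(G).
≈ 4.12311 (to 5 d.p.).

sqrt(17)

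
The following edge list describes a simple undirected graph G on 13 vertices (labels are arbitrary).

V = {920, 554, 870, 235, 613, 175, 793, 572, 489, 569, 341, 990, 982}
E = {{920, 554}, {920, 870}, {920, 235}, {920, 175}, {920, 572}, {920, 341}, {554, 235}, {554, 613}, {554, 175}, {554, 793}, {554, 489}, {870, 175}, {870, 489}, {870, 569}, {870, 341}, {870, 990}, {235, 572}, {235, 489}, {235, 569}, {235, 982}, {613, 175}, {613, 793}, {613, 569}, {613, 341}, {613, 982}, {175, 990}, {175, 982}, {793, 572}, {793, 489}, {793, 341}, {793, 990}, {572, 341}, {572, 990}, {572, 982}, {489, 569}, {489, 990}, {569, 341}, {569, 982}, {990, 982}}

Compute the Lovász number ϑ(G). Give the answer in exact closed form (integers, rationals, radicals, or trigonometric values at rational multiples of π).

Vertex 990 has 6 neighbors: 870, 175, 793, 572, 489, 982.
N(341) = {920, 870, 613, 793, 572, 569}, |N(341)| = 6.
deg(175) = 6; N(175) = {920, 554, 870, 613, 990, 982}.
N(613) = {554, 175, 793, 569, 341, 982}, |N(613)| = 6.
Every vertex has degree 6 (N=13); strongly regular (13,6,2,3).
spec(A) ≈ [6.0, 1.3028, -2.3028] (distinct, 4 d.p.).
λ_max=6, λ_min=-sqrt(13)/2 - 1/2; ϑ = −13·λ_min/(λ_max−λ_min) = sqrt(13).
≈ 3.60555 (to 5 d.p.).

sqrt(13)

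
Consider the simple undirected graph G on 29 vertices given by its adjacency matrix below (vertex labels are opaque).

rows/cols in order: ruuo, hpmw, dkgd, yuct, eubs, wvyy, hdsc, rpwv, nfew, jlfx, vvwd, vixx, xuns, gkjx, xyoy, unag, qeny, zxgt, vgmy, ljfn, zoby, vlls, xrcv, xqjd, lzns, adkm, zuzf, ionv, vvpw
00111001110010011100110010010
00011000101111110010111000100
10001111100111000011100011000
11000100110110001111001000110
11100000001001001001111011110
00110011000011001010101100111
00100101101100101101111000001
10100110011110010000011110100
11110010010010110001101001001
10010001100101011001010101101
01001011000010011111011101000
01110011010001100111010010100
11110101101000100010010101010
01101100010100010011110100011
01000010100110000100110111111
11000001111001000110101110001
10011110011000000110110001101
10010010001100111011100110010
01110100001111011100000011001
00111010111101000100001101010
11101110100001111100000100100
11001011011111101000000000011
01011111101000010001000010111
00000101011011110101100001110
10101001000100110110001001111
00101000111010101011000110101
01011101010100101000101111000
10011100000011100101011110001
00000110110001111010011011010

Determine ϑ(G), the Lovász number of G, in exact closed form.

sqrt(29)

Vertex ruuo has 14 neighbors: dkgd, yuct, eubs, rpwv, nfew, jlfx, xuns, unag, qeny, zxgt, zoby, vlls, lzns, ionv.
Vertex xyoy has 14 neighbors: hpmw, hdsc, nfew, vixx, xuns, zxgt, zoby, vlls, xqjd, lzns, adkm, zuzf, ionv, vvpw.
N(zuzf) = {hpmw, yuct, eubs, wvyy, rpwv, jlfx, vixx, xyoy, qeny, zoby, xrcv, xqjd, lzns, adkm}, |N(zuzf)| = 14.
deg(rpwv) = 14; N(rpwv) = {ruuo, dkgd, wvyy, hdsc, jlfx, vvwd, vixx, xuns, unag, vlls, xrcv, xqjd, lzns, zuzf}.
Regular of degree 14 on 29 vertices: SR(29,14,6,7) — a Paley graph.
spec(A) ≈ [14.0, 2.193, -3.193] (distinct, 3 d.p.).
ϑ = −N·λ_min/(λ_max−λ_min) = −29·(-sqrt(29)/2 - 1/2)/(14−(-sqrt(29)/2 - 1/2)) = sqrt(29).
≈ 5.3852 (to 4 d.p.).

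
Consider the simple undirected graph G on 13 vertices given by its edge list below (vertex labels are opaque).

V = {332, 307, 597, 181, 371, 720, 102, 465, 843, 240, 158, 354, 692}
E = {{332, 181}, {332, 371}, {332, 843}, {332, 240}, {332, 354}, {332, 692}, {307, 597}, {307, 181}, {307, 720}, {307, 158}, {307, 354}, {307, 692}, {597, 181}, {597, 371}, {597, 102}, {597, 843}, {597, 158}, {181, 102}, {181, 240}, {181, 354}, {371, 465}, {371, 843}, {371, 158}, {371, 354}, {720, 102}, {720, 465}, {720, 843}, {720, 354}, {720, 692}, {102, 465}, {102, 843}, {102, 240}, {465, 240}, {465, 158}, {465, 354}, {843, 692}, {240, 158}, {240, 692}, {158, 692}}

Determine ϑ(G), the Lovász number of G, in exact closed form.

Vertex 307 has 6 neighbors: 597, 181, 720, 158, 354, 692.
deg(843) = 6; N(843) = {332, 597, 371, 720, 102, 692}.
Vertex 720 has 6 neighbors: 307, 102, 465, 843, 354, 692.
Vertex 240 has 6 neighbors: 332, 181, 102, 465, 158, 692.
G on 13 vertices is 6-regular; SR(13,6,2,3) — a Paley graph.
A has 3 distinct eigenvalues ≈ [6.0, 1.30278, -2.30278].
−13·(-sqrt(13)/2 - 1/2) / ((6)−(-sqrt(13)/2 - 1/2)) = sqrt(13) = ϑ(G).
= 3.60555… (decimal).

sqrt(13)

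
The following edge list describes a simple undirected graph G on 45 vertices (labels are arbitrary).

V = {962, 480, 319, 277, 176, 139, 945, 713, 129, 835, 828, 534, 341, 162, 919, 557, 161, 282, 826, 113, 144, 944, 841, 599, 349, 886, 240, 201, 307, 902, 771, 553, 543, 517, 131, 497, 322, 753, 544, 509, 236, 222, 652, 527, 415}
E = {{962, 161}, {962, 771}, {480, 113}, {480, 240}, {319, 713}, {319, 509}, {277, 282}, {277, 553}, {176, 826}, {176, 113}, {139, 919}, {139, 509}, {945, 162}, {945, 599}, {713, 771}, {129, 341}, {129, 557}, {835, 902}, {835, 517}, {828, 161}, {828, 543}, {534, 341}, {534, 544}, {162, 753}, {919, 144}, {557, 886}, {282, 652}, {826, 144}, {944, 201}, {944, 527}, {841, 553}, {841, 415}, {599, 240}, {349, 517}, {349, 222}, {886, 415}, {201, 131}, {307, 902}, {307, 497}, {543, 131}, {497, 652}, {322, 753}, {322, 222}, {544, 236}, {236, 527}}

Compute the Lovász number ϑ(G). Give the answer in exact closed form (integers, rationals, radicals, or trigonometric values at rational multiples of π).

N(307) = {902, 497}, |N(307)| = 2.
N(557) = {129, 886}, |N(557)| = 2.
N(480) = {113, 240}, |N(480)| = 2.
N(319) = {713, 509}, |N(319)| = 2.
45-vertex 2-regular graph: connected 2-regular on 45 ⇒ C_{45}.
Distinct eigenvalues (to 3 d.p.): [2.0, 1.981, 1.923, 1.827, 1.696, 1.532, 1.338, 1.118, 0.877, 0.618, 0.347, 0.07, -0.209, -0.484, -0.749, -1.0, -1.231, -1.439, -1.618, -1.766, -1.879, -1.956, -1.995].
Lovász: ϑ = −45(-2*cos(pi/45))/(2+-(-1)*2*cos(pi/45)) = 45*cos(pi/45)/(cos(pi/45) + 1).
≈ 22.4726 (to 4 d.p.).
α=22, χ(Ḡ)=23; ϑ=45*cos(pi/45)/(cos(pi/45) + 1) lies between (both strict).

45*cos(pi/45)/(cos(pi/45) + 1)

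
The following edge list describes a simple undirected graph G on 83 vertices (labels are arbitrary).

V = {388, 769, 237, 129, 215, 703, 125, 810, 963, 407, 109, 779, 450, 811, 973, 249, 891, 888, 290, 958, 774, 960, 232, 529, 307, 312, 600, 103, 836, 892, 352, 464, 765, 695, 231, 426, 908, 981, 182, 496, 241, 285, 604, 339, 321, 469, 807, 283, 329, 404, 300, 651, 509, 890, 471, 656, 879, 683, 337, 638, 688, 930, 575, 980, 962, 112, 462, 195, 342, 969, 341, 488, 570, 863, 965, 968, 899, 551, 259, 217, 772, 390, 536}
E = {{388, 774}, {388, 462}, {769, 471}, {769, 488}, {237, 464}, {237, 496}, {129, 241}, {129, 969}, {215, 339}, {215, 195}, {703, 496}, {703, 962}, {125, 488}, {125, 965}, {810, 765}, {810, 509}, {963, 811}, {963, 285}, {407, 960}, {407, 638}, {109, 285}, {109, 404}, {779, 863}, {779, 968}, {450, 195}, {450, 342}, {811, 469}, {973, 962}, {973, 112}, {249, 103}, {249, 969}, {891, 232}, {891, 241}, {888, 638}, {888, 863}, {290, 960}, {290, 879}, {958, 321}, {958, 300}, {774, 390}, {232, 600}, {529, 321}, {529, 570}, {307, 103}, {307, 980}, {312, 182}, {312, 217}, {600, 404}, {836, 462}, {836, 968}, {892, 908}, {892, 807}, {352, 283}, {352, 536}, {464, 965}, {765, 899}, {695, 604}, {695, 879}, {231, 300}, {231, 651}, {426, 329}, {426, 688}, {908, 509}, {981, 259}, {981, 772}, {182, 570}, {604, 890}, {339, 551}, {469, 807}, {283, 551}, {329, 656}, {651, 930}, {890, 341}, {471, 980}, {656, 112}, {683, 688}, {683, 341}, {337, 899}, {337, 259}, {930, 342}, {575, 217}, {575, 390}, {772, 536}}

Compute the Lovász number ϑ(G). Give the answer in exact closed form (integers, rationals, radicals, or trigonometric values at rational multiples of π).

deg(769) = 2; N(769) = {471, 488}.
Vertex 390 has 2 neighbors: 774, 575.
Vertex 307 has 2 neighbors: 103, 980.
N(290) = {960, 879}, |N(290)| = 2.
83-vertex 2-regular graph: the odd cycle C_{83}.
spec(A) ≈ [2.0, 1.994, 1.977, 1.949, 1.909, 1.858, 1.797, 1.726, 1.644, 1.553, 1.454, 1.346, 1.23, 1.107, 0.978, 0.843, 0.704, 0.56, 0.413, 0.264, 0.113, -0.038, -0.189, -0.339, -0.487, -0.632, -0.774, -0.911, -1.043, -1.169, -1.289, -1.401, -1.505, -1.6, -1.686, -1.763, -1.829, -1.885, -1.93, -1.964, -1.987, -1.999] (distinct, 3 d.p.).
Lovász (edge-transitive): ϑ = −83·(-2*cos(pi/83))/((2)−(-2*cos(pi/83))) = 83*cos(pi/83)/(cos(pi/83) + 1).
≈ 41.485132588 (to 9 d.p.).
Sandwich: α(G)=41 ≤ ϑ(G)=83*cos(pi/83)/(cos(pi/83) + 1) ≤ χ(Ḡ)=42 (both strict).

83*cos(pi/83)/(cos(pi/83) + 1)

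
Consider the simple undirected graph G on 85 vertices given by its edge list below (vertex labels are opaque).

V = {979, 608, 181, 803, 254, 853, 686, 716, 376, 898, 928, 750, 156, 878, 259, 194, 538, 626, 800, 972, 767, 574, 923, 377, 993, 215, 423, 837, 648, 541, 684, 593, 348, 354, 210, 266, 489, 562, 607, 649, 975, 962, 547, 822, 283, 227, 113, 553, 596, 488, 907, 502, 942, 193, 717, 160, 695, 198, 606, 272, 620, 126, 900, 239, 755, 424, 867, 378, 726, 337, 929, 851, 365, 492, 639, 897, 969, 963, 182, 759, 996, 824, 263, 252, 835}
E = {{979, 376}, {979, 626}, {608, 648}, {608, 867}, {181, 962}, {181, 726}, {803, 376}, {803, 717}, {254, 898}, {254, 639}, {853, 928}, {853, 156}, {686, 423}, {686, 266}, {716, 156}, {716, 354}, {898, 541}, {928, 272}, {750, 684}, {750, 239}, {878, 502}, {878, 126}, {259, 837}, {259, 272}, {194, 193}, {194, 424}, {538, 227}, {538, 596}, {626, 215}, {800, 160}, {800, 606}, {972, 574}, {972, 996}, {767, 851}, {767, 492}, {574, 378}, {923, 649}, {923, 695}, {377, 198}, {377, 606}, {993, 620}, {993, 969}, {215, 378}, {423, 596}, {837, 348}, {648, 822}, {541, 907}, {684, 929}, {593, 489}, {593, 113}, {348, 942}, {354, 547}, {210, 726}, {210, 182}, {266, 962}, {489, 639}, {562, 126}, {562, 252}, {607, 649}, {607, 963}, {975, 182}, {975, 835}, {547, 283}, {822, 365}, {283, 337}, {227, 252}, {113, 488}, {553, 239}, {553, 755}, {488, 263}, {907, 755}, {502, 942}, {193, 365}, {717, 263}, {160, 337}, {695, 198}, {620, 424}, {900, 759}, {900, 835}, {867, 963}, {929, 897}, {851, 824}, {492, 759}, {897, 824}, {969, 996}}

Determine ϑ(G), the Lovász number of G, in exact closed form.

N(897) = {929, 824}, |N(897)| = 2.
N(254) = {898, 639}, |N(254)| = 2.
Vertex 996 has 2 neighbors: 972, 969.
Vertex 365 has 2 neighbors: 822, 193.
deg(v) = 2 for all v (|V|=85); connected 2-regular on 85 ⇒ C_{85}.
The 43 distinct eigenvalues: [2.0, 1.994538, 1.978183, 1.951024, 1.913209, 1.864944, 1.806494, 1.738178, 1.660368, 1.57349, 1.478018, 1.374473, 1.263422, 1.14547, 1.021262, 0.891477, 0.756822, 0.618034, 0.47587, 0.331108, 0.184537, 0.036958, -0.110823, -0.257998, -0.403765, -0.547326, -0.687898, -0.824713, -0.957023, -1.084107, -1.205269, -1.319849, -1.42722, -1.526797, -1.618034, -1.700434, -1.773547, -1.836974, -1.890368, -1.933437, -1.965946, -1.987718, -1.998634].
Lovász: ϑ = −85(-2*cos(pi/85))/(2+-(-1)*2*cos(pi/85)) = 85*cos(pi/85)/(cos(pi/85) + 1).
≈ 42.485483 (to 6 d.p.).
42 ≤ 85*cos(pi/85)/(cos(pi/85) + 1) ≤ 43: both strict.

85*cos(pi/85)/(cos(pi/85) + 1)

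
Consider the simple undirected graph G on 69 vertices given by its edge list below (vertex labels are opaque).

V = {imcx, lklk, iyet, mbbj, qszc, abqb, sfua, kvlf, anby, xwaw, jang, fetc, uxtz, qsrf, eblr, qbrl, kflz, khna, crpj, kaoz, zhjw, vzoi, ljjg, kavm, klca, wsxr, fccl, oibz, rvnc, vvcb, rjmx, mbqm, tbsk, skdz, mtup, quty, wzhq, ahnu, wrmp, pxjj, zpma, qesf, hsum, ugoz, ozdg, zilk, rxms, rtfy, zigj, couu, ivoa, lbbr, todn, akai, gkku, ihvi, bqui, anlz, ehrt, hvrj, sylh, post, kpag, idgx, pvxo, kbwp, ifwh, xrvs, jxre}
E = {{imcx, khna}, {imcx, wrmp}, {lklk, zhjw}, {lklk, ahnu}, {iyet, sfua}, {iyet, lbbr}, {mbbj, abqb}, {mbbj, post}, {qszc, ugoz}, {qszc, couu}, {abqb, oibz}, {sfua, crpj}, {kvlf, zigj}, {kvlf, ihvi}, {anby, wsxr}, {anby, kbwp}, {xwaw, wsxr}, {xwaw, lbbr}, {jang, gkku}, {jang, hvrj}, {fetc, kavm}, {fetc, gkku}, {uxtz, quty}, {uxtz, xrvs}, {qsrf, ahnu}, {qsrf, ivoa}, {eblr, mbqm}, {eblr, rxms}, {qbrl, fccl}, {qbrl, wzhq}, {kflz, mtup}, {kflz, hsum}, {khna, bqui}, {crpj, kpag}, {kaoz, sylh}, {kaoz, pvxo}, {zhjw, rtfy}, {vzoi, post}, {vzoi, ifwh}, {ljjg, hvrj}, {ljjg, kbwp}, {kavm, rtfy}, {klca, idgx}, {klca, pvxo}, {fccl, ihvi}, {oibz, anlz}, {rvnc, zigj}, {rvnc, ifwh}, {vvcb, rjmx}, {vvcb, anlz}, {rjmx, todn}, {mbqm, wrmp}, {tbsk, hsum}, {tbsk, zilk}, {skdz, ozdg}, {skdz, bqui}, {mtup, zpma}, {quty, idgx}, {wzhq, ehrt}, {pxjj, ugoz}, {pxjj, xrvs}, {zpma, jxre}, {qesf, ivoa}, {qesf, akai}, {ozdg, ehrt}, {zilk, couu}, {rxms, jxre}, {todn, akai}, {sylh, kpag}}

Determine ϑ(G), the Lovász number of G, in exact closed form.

N(wzhq) = {qbrl, ehrt}, |N(wzhq)| = 2.
N(jxre) = {zpma, rxms}, |N(jxre)| = 2.
N(vvcb) = {rjmx, anlz}, |N(vvcb)| = 2.
N(kflz) = {mtup, hsum}, |N(kflz)| = 2.
G on 69 vertices is 2-regular; connected 2-regular on 69 ⇒ C_{69}.
spec(A) ≈ [2.0, 1.991714, 1.966923, 1.925835, 1.868788, 1.796255, 1.708839, 1.607262, 1.492367, 1.365106, 1.226534, 1.077797, 0.92013, 0.754838, 0.583292, 0.406912, 0.22716, 0.045526, -0.136485, -0.317365, -0.495616, -0.669759, -0.838353, -1.0, -1.153361, -1.297164, -1.430219, -1.551423, -1.659771, -1.754365, -1.834423, -1.899279, -1.948398, -1.981372, -1.997927] (distinct, 6 d.p.).
Lovász (edge-transitive): ϑ = −69·(-2*cos(pi/69))/((2)−(-2*cos(pi/69))) = 69*cos(pi/69)/(cos(pi/69) + 1).
= 34.48211410… (decimal).
Sandwich: α(G)=34 ≤ ϑ(G)=69*cos(pi/69)/(cos(pi/69) + 1) ≤ χ(Ḡ)=35 (both strict).

69*cos(pi/69)/(cos(pi/69) + 1)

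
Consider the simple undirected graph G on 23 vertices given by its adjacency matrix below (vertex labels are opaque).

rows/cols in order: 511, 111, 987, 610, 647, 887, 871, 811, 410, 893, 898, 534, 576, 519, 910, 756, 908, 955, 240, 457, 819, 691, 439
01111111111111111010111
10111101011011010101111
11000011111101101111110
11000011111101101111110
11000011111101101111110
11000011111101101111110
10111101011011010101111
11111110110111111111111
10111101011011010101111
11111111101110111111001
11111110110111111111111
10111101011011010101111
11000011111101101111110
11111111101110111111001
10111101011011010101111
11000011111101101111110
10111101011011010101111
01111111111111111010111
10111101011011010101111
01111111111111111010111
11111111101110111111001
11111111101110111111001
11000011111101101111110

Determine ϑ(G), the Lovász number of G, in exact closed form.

7

N(898) = {511, 111, 987, 610, 647, 887, 871, 410, 893, 534, 576, 519, 910, 756, 908, 955, 240, 457, 819, 691, 439}, |N(898)| = 21.
deg(439) = 16; N(439) = {511, 111, 871, 811, 410, 893, 898, 534, 519, 910, 908, 955, 240, 457, 819, 691}.
Vertex 691 has 19 neighbors: 511, 111, 987, 610, 647, 887, 871, 811, 410, 898, 534, 576, 910, 756, 908, 955, 240, 457, 439.
deg(910) = 16; N(910) = {511, 987, 610, 647, 887, 811, 893, 898, 576, 519, 756, 955, 457, 819, 691, 439}.
K_{7,7,4,3,2} (perfect); ϑ(G) = α(G) = max{7,7,4,3,2} = 7.
Numerically 7.000000000.
Sandwich: α(G)=7 ≤ ϑ(G)=7 ≤ χ(Ḡ)=7 (collapsed).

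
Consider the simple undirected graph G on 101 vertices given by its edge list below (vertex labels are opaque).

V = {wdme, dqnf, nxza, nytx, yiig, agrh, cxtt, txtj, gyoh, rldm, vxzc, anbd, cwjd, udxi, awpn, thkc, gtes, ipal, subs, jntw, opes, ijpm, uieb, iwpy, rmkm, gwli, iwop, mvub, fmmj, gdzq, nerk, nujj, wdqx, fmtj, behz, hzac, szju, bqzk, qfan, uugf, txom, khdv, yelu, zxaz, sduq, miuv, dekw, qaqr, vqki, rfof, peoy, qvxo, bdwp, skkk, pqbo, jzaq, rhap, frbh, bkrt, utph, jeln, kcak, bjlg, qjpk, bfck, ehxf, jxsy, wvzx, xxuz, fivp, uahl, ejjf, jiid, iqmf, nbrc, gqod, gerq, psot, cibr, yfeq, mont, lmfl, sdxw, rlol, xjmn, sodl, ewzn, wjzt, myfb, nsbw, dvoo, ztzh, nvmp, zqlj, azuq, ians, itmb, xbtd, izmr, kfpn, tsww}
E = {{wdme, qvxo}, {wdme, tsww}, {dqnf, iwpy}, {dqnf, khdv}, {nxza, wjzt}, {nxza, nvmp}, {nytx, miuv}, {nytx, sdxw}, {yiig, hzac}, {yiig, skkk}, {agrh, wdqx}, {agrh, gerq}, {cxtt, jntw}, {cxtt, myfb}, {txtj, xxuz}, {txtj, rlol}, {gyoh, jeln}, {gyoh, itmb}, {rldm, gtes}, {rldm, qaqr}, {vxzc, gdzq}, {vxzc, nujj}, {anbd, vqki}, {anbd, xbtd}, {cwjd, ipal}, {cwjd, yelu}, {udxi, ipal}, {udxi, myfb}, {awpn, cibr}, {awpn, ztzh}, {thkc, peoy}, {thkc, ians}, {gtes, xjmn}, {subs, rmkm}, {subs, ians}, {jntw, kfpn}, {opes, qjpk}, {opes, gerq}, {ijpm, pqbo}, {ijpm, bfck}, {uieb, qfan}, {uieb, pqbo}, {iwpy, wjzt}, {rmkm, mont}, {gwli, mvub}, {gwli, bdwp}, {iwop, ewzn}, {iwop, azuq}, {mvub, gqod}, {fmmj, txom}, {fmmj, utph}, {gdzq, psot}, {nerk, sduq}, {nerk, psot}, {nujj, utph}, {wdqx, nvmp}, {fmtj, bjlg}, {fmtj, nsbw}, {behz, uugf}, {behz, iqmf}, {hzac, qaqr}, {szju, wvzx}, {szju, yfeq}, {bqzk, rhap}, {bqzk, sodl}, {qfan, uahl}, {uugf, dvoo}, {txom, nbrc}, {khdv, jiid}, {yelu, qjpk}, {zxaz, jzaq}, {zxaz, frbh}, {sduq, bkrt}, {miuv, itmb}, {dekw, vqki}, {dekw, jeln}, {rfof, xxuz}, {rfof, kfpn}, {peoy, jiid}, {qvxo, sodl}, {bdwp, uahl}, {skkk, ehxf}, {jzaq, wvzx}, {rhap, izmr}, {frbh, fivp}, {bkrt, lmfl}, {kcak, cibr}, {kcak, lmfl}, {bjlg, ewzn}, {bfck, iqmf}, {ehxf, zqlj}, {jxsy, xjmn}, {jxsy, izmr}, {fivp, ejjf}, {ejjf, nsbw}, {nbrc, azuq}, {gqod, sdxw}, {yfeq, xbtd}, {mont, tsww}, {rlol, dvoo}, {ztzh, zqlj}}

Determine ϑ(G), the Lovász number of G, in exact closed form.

101*cos(pi/101)/(cos(pi/101) + 1)

N(uieb) = {qfan, pqbo}, |N(uieb)| = 2.
deg(izmr) = 2; N(izmr) = {rhap, jxsy}.
deg(pqbo) = 2; N(pqbo) = {ijpm, uieb}.
Vertex cibr has 2 neighbors: awpn, kcak.
Every vertex has degree 2 (N=101); this is C_{101}, the 101-cycle.
A has 51 distinct eigenvalues ≈ [2.0, 1.9961, 1.9845, 1.9653, 1.9384, 1.904, 1.8623, 1.8133, 1.7574, 1.6946, 1.6253, 1.5497, 1.4681, 1.3808, 1.2882, 1.1906, 1.0884, 0.982, 0.8718, 0.7582, 0.6417, 0.5226, 0.4016, 0.279, 0.1554, 0.0311, -0.0933, -0.2173, -0.3405, -0.4624, -0.5824, -0.7003, -0.8154, -0.9273, -1.0357, -1.1401, -1.24, -1.3352, -1.4252, -1.5096, -1.5883, -1.6608, -1.7268, -1.7862, -1.8387, -1.8841, -1.9221, -1.9528, -1.9759, -1.9913, -1.999].
ϑ = −N·λ_min/(λ_max−λ_min) = −101·(-2*cos(pi/101))/(2−(-2*cos(pi/101))) = 101*cos(pi/101)/(cos(pi/101) + 1).
= 50.48778317… (decimal).
Lovász sandwich 50 ≤ 101*cos(pi/101)/(cos(pi/101) + 1) ≤ 51: both strict.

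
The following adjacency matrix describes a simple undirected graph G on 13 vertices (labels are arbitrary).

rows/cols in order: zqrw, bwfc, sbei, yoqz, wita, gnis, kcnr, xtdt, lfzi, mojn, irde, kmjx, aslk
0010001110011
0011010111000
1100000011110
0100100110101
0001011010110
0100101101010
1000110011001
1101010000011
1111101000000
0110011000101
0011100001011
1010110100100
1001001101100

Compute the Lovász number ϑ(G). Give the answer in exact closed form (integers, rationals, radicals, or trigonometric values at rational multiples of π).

sqrt(13)

Vertex kcnr has 6 neighbors: zqrw, wita, gnis, lfzi, mojn, aslk.
deg(aslk) = 6; N(aslk) = {zqrw, yoqz, kcnr, xtdt, mojn, irde}.
deg(xtdt) = 6; N(xtdt) = {zqrw, bwfc, yoqz, gnis, kmjx, aslk}.
Vertex kmjx has 6 neighbors: zqrw, sbei, wita, gnis, xtdt, irde.
6-regular, N=13; SR(13,6,2,3) — a Paley graph.
The 3 distinct eigenvalues: [6.0, 1.30278, -2.30278].
−13·(-sqrt(13)/2 - 1/2) / ((6)−(-sqrt(13)/2 - 1/2)) = sqrt(13) = ϑ(G).
ϑ(G) ≈ 3.60555.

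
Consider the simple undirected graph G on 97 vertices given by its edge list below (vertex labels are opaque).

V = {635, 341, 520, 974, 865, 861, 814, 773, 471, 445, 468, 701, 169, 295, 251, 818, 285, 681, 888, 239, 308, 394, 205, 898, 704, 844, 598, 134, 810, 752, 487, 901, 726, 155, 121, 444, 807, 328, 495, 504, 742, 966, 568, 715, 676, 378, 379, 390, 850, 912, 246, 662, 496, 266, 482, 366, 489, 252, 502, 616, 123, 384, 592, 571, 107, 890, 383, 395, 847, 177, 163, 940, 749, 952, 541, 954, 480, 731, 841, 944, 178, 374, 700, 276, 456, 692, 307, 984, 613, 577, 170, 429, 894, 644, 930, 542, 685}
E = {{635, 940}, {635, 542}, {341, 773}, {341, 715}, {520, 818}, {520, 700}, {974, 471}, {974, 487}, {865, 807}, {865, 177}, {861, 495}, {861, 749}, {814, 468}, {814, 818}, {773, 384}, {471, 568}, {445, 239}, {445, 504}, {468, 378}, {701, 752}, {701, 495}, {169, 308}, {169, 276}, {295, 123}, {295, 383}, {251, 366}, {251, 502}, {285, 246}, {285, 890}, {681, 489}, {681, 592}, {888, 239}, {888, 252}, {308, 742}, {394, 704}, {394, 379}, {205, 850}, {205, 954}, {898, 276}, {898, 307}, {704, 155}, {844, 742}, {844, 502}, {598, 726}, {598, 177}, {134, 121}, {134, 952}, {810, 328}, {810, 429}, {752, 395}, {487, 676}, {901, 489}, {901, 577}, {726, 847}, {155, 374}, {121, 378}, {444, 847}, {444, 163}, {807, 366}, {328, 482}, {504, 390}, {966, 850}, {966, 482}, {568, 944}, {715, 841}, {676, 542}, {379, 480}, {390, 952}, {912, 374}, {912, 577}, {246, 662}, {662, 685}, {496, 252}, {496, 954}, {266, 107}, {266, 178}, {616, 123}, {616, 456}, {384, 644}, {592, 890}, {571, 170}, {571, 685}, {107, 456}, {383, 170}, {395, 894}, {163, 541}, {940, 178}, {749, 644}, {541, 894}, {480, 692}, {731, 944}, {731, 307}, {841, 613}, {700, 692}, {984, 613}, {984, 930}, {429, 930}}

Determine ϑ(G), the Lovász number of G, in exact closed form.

deg(944) = 2; N(944) = {568, 731}.
Vertex 379 has 2 neighbors: 394, 480.
N(847) = {726, 444}, |N(847)| = 2.
Vertex 814 has 2 neighbors: 468, 818.
2-regular, N=97; a single 97-cycle (edge-transitive).
A has 49 distinct eigenvalues ≈ [2.0, 1.996, 1.983, 1.962, 1.933, 1.896, 1.851, 1.798, 1.737, 1.67, 1.595, 1.513, 1.426, 1.332, 1.232, 1.128, 1.019, 0.905, 0.788, 0.667, 0.544, 0.418, 0.29, 0.162, 0.032, -0.097, -0.226, -0.354, -0.481, -0.606, -0.728, -0.847, -0.962, -1.074, -1.181, -1.283, -1.379, -1.47, -1.555, -1.633, -1.704, -1.769, -1.825, -1.874, -1.916, -1.949, -1.974, -1.991, -1.999].
−97·(-2*cos(pi/97)) / ((2)−(-2*cos(pi/97))) = 97*cos(pi/97)/(cos(pi/97) + 1) = ϑ(G).
Numerically 48.48727921.
Lovász sandwich 48 ≤ 97*cos(pi/97)/(cos(pi/97) + 1) ≤ 49: both strict.

97*cos(pi/97)/(cos(pi/97) + 1)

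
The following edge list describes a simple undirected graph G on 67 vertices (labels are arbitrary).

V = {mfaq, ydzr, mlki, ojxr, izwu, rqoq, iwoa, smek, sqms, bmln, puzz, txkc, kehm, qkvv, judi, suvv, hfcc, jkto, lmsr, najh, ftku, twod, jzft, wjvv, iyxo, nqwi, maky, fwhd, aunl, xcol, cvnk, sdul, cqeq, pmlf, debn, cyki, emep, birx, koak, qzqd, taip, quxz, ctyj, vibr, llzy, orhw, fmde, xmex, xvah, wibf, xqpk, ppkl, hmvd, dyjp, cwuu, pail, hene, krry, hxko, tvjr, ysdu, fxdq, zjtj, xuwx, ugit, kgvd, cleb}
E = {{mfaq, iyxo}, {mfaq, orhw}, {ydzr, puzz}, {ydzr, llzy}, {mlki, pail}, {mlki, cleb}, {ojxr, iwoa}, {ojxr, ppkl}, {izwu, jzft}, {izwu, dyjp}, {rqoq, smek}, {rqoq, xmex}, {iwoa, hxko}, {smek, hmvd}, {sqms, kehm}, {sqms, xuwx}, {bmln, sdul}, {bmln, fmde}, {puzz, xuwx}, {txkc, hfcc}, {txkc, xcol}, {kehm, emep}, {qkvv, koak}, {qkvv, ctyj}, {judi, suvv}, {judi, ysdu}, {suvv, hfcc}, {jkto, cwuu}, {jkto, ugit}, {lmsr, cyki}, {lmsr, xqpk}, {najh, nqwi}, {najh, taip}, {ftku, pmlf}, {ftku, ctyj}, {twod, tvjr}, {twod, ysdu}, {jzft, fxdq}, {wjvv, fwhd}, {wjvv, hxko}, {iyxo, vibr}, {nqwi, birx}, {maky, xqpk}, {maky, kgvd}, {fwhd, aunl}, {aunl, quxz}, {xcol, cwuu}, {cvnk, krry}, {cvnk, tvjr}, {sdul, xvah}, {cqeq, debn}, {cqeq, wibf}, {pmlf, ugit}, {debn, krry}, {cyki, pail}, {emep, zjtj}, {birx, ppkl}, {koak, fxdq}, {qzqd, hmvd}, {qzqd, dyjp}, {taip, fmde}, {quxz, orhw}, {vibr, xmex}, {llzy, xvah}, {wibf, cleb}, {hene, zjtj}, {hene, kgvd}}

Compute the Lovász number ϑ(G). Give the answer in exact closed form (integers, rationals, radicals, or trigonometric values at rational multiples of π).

deg(quxz) = 2; N(quxz) = {aunl, orhw}.
Vertex cwuu has 2 neighbors: jkto, xcol.
Vertex judi has 2 neighbors: suvv, ysdu.
Vertex taip has 2 neighbors: najh, fmde.
Regular of degree 2 on 67 vertices: this is C_{67}, the 67-cycle.
A has 34 distinct eigenvalues ≈ [2.0, 1.991, 1.965, 1.921, 1.861, 1.784, 1.692, 1.584, 1.463, 1.329, 1.183, 1.027, 0.862, 0.689, 0.51, 0.327, 0.141, -0.047, -0.234, -0.419, -0.6, -0.776, -0.945, -1.106, -1.257, -1.398, -1.525, -1.64, -1.74, -1.825, -1.893, -1.945, -1.98, -1.998].
−67·(-2*cos(pi/67)) / ((2)−(-2*cos(pi/67))) = 67*cos(pi/67)/(cos(pi/67) + 1) = ϑ(G).
Numerically 33.4816.
Lovász sandwich 33 ≤ 67*cos(pi/67)/(cos(pi/67) + 1) ≤ 34: both strict.

67*cos(pi/67)/(cos(pi/67) + 1)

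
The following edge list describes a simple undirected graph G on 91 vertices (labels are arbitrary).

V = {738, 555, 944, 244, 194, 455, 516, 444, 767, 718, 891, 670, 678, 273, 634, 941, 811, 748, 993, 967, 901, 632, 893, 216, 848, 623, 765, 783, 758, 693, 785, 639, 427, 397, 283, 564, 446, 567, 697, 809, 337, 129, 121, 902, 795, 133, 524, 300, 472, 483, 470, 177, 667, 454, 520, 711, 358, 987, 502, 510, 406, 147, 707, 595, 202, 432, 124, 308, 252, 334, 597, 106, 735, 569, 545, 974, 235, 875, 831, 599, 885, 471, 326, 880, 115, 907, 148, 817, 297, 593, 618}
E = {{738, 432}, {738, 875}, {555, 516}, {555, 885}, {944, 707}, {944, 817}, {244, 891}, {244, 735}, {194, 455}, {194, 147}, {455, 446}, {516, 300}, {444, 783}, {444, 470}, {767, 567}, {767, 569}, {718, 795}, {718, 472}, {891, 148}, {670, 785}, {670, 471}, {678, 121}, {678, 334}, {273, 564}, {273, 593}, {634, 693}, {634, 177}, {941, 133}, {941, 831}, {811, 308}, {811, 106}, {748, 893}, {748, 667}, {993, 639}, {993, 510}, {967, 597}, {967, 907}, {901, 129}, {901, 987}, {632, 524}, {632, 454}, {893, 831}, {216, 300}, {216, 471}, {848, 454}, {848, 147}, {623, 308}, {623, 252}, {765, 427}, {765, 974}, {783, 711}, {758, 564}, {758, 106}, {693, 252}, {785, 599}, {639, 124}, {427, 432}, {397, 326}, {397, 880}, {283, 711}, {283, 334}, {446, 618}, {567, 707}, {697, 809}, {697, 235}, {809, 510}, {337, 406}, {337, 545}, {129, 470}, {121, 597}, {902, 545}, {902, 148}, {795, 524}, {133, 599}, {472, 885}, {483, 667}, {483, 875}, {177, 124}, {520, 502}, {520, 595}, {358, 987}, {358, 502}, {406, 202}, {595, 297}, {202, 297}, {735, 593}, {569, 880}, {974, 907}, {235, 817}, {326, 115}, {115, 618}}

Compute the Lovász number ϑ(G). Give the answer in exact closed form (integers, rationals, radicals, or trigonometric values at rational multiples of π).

91*cos(pi/91)/(cos(pi/91) + 1)

Vertex 817 has 2 neighbors: 944, 235.
N(502) = {520, 358}, |N(502)| = 2.
N(283) = {711, 334}, |N(283)| = 2.
Vertex 707 has 2 neighbors: 944, 567.
Regular of degree 2 on 91 vertices: the odd cycle C_{91}.
spec(A) ≈ [2.0, 1.99523, 1.98096, 1.95725, 1.92421, 1.882, 1.83082, 1.77091, 1.70257, 1.62611, 1.54191, 1.45035, 1.35189, 1.24698, 1.13613, 1.01987, 0.89874, 0.77333, 0.64424, 0.51208, 0.37748, 0.24107, 0.10352, -0.03452, -0.1724, -0.30946, -0.44504, -0.5785, -0.70921, -0.83654, -0.95987, -1.07864, -1.19226, -1.30021, -1.40196, -1.49702, -1.58495, -1.66533, -1.73778, -1.80194, -1.85751, -1.90424, -1.94188, -1.97028, -1.98928, -1.99881] (distinct, 5 d.p.).
With N=91: ϑ(G) = 91·(-(-1)*2*cos(pi/91))/(2−(-2*cos(pi/91))) = 91*cos(pi/91)/(cos(pi/91) + 1).
= 45.486440158… (decimal).
Lovász sandwich 45 ≤ 91*cos(pi/91)/(cos(pi/91) + 1) ≤ 46: both strict.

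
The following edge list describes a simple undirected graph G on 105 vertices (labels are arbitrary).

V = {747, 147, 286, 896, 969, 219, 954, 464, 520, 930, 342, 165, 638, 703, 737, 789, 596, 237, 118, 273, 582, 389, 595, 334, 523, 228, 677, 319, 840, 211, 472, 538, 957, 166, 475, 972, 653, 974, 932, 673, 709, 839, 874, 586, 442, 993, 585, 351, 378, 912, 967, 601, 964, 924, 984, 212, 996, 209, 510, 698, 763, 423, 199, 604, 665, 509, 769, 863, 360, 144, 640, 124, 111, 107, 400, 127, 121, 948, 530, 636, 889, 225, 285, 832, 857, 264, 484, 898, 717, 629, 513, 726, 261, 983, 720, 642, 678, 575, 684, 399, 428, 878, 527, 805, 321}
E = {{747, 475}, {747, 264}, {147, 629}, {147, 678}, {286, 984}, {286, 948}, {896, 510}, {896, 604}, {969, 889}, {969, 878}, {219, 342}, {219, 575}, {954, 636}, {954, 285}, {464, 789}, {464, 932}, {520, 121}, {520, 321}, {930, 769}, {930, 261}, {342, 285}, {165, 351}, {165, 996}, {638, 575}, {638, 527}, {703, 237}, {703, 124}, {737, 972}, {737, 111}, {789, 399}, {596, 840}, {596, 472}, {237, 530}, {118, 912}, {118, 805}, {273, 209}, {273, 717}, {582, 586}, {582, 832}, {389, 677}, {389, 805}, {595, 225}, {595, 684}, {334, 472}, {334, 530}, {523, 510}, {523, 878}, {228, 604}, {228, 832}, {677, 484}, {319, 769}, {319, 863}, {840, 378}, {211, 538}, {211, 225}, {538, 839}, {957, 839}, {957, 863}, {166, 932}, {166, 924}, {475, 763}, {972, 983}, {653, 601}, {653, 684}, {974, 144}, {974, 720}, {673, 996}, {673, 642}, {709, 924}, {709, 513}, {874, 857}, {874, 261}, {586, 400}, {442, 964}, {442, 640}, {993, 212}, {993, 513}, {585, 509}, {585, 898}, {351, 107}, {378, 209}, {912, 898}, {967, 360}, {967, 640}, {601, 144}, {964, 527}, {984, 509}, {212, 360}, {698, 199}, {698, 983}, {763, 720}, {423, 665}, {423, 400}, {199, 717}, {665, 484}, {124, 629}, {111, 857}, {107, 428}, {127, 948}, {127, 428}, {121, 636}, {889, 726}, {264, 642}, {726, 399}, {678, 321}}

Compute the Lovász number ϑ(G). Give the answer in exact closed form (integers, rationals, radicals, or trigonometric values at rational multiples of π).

Vertex 237 has 2 neighbors: 703, 530.
deg(857) = 2; N(857) = {874, 111}.
deg(530) = 2; N(530) = {237, 334}.
N(604) = {896, 228}, |N(604)| = 2.
Every vertex has degree 2 (N=105); connected 2-regular on 105 ⇒ C_{105}.
Distinct eigenvalues (to 5 d.p.): [2.0, 1.99642, 1.98569, 1.96786, 1.94298, 1.91115, 1.87247, 1.82709, 1.77517, 1.7169, 1.65248, 1.58214, 1.50614, 1.42475, 1.33826, 1.24698, 1.15123, 1.05137, 0.94774, 0.84071, 0.73068, 0.61803, 0.50317, 0.38651, 0.26847, 0.14946, 0.02992, -0.08973, -0.20906, -0.32764, -0.44504, -0.56085, -0.67466, -0.78605, -0.89463, -1.0, -1.10179, -1.19964, -1.2932, -1.38213, -1.4661, -1.54483, -1.61803, -1.68544, -1.74682, -1.80194, -1.85061, -1.89265, -1.92793, -1.9563, -1.97766, -1.99195, -1.9991].
−105·(-2*cos(pi/105)) / ((2)−(-2*cos(pi/105))) = 105*cos(pi/105)/(cos(pi/105) + 1) = ϑ(G).
= 52.48825… (decimal).
α=52, χ(Ḡ)=53; ϑ=105*cos(pi/105)/(cos(pi/105) + 1) lies between (both strict).

105*cos(pi/105)/(cos(pi/105) + 1)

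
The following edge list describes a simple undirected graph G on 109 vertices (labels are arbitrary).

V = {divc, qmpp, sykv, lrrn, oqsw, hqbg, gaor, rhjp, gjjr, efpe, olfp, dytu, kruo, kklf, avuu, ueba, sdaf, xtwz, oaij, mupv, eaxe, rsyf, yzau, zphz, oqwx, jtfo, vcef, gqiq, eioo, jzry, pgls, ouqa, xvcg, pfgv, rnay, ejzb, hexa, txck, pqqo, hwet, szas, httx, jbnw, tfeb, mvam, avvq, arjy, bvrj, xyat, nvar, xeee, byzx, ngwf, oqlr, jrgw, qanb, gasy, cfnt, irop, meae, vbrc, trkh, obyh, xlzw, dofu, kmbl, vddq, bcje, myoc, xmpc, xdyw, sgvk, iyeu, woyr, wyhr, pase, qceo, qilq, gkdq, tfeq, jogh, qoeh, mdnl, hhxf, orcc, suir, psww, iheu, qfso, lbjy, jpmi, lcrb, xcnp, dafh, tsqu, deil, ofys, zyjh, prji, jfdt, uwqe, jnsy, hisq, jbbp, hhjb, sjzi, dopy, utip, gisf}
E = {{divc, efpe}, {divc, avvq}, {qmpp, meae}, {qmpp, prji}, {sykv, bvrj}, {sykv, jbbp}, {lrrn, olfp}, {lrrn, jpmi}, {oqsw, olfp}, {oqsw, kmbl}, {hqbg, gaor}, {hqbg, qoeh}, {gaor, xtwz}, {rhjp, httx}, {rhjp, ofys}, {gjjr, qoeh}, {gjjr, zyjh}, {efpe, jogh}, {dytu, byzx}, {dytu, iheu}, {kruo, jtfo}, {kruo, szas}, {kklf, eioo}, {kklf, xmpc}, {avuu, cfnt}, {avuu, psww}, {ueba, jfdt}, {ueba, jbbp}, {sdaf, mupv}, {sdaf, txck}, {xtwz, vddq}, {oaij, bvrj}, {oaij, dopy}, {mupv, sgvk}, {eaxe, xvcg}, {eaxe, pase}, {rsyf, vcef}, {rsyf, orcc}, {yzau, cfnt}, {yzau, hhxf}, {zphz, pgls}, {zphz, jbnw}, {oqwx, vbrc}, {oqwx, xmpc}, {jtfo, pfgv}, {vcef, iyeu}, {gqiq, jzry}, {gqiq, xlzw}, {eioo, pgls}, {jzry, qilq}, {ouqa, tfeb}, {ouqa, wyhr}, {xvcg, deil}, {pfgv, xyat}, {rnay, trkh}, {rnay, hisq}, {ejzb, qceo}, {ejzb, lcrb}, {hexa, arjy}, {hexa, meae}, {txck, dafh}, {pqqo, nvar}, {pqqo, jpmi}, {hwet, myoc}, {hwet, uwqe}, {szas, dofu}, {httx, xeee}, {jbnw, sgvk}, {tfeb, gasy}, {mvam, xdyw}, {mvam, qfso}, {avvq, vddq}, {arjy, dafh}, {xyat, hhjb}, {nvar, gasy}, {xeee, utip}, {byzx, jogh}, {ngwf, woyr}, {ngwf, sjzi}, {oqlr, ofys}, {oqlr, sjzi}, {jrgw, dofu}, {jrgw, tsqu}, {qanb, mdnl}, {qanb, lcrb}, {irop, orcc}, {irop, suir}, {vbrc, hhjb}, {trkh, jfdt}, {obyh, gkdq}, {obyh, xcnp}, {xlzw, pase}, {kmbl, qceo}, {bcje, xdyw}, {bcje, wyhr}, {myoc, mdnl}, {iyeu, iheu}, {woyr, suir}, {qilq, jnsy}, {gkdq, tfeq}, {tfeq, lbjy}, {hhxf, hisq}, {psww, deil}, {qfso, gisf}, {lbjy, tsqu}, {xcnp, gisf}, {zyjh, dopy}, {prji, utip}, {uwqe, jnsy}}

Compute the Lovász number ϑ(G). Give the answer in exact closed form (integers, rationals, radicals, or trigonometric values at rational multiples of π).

109*cos(pi/109)/(cos(pi/109) + 1)

N(ejzb) = {qceo, lcrb}, |N(ejzb)| = 2.
Vertex ouqa has 2 neighbors: tfeb, wyhr.
N(gasy) = {tfeb, nvar}, |N(gasy)| = 2.
N(iheu) = {dytu, iyeu}, |N(iheu)| = 2.
G on 109 vertices is 2-regular; the odd cycle C_{109}.
Distinct eigenvalues (to 3 d.p.): [2.0, 1.997, 1.987, 1.97, 1.947, 1.918, 1.882, 1.839, 1.791, 1.737, 1.677, 1.611, 1.54, 1.464, 1.383, 1.298, 1.208, 1.114, 1.017, 0.916, 0.812, 0.705, 0.596, 0.485, 0.372, 0.259, 0.144, 0.029, -0.086, -0.201, -0.316, -0.429, -0.541, -0.651, -0.759, -0.864, -0.967, -1.066, -1.162, -1.253, -1.341, -1.424, -1.503, -1.576, -1.645, -1.708, -1.765, -1.816, -1.861, -1.9, -1.933, -1.959, -1.979, -1.993, -1.999].
Lovász: ϑ = −109(-2*cos(pi/109))/(2+-(-1)*2*cos(pi/109)) = 109*cos(pi/109)/(cos(pi/109) + 1).
= 54.488680… (decimal).
α=54, χ(Ḡ)=55; ϑ=109*cos(pi/109)/(cos(pi/109) + 1) lies between (both strict).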